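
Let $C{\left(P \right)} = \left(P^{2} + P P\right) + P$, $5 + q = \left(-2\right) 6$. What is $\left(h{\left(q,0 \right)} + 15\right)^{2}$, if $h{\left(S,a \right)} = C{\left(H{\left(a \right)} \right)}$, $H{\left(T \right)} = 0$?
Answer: $225$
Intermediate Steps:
$q = -17$ ($q = -5 - 12 = -17$)
$C{\left(P \right)} = P + 2 P^{2}$ ($C{\left(P \right)} = \left(P^{2} + P^{2}\right) + P = 2 P^{2} + P = P + 2 P^{2}$)
$h{\left(S,a \right)} = 0$ ($h{\left(S,a \right)} = 0 \left(1 + 2 \cdot 0\right) = 0 \left(1 + 0\right) = 0 \cdot 1 = 0$)
$\left(h{\left(q,0 \right)} + 15\right)^{2} = \left(0 + 15\right)^{2} = 15^{2} = 225$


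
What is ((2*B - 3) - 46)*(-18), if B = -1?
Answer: 918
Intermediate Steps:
((2*B - 3) - 46)*(-18) = ((2*(-1) - 3) - 46)*(-18) = ((-2 - 3) - 46)*(-18) = (-5 - 46)*(-18) = -51*(-18) = 918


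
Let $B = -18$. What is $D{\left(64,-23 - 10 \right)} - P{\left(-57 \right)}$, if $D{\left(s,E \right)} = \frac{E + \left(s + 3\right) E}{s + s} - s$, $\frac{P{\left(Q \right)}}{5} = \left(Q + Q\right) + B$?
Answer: $\frac{18511}{32} \approx 578.47$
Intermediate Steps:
$P{\left(Q \right)} = -90 + 10 Q$ ($P{\left(Q \right)} = 5 \left(\left(Q + Q\right) - 18\right) = 5 \left(2 Q - 18\right) = 5 \left(-18 + 2 Q\right) = -90 + 10 Q$)
$D{\left(s,E \right)} = - s + \frac{E + E \left(3 + s\right)}{2 s}$ ($D{\left(s,E \right)} = \frac{E + \left(3 + s\right) E}{2 s} - s = \left(E + E \left(3 + s\right)\right) \frac{1}{2 s} - s = \frac{E + E \left(3 + s\right)}{2 s} - s = - s + \frac{E + E \left(3 + s\right)}{2 s}$)
$D{\left(64,-23 - 10 \right)} - P{\left(-57 \right)} = \left(\frac{-23 - 10}{2} - 64 + \frac{2 \left(-23 - 10\right)}{64}\right) - \left(-90 + 10 \left(-57\right)\right) = \left(\frac{1}{2} \left(-33\right) - 64 + 2 \left(-33\right) \frac{1}{64}\right) - \left(-90 - 570\right) = \left(- \frac{33}{2} - 64 - \frac{33}{32}\right) - -660 = - \frac{2609}{32} + 660 = \frac{18511}{32}$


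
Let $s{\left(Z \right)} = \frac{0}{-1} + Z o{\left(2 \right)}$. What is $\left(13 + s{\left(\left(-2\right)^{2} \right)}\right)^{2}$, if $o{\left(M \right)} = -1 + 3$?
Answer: $441$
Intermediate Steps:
$o{\left(M \right)} = 2$
$s{\left(Z \right)} = 2 Z$ ($s{\left(Z \right)} = \frac{0}{-1} + Z 2 = 0 \left(-1\right) + 2 Z = 0 + 2 Z = 2 Z$)
$\left(13 + s{\left(\left(-2\right)^{2} \right)}\right)^{2} = \left(13 + 2 \left(-2\right)^{2}\right)^{2} = \left(13 + 2 \cdot 4\right)^{2} = \left(13 + 8\right)^{2} = 21^{2} = 441$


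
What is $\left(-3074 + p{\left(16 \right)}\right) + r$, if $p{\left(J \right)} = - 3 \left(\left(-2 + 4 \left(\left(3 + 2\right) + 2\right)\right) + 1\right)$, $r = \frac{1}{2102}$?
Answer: $- \frac{6631809}{2102} \approx -3155.0$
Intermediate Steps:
$r = \frac{1}{2102} \approx 0.00047574$
$p{\left(J \right)} = -81$ ($p{\left(J \right)} = - 3 \left(\left(-2 + 4 \left(5 + 2\right)\right) + 1\right) = - 3 \left(\left(-2 + 4 \cdot 7\right) + 1\right) = - 3 \left(\left(-2 + 28\right) + 1\right) = - 3 \left(26 + 1\right) = \left(-3\right) 27 = -81$)
$\left(-3074 + p{\left(16 \right)}\right) + r = \left(-3074 - 81\right) + \frac{1}{2102} = -3155 + \frac{1}{2102} = - \frac{6631809}{2102}$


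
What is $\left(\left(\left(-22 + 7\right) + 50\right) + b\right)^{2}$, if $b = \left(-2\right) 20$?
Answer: $25$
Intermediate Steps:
$b = -40$
$\left(\left(\left(-22 + 7\right) + 50\right) + b\right)^{2} = \left(\left(\left(-22 + 7\right) + 50\right) - 40\right)^{2} = \left(\left(-15 + 50\right) - 40\right)^{2} = \left(35 - 40\right)^{2} = \left(-5\right)^{2} = 25$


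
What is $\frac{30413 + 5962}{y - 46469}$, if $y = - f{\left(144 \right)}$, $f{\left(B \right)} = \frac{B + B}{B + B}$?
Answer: $- \frac{2425}{3098} \approx -0.78276$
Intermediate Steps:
$f{\left(B \right)} = 1$ ($f{\left(B \right)} = \frac{2 B}{2 B} = 2 B \frac{1}{2 B} = 1$)
$y = -1$ ($y = \left(-1\right) 1 = -1$)
$\frac{30413 + 5962}{y - 46469} = \frac{30413 + 5962}{-1 - 46469} = \frac{36375}{-46470} = 36375 \left(- \frac{1}{46470}\right) = - \frac{2425}{3098}$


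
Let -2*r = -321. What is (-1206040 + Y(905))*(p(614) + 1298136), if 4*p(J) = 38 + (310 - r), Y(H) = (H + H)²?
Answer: 5374632884445/2 ≈ 2.6873e+12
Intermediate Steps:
r = 321/2 (r = -½*(-321) = 321/2 ≈ 160.50)
Y(H) = 4*H² (Y(H) = (2*H)² = 4*H²)
p(J) = 375/8 (p(J) = (38 + (310 - 1*321/2))/4 = (38 + (310 - 321/2))/4 = (38 + 299/2)/4 = (¼)*(375/2) = 375/8)
(-1206040 + Y(905))*(p(614) + 1298136) = (-1206040 + 4*905²)*(375/8 + 1298136) = (-1206040 + 4*819025)*(10385463/8) = (-1206040 + 3276100)*(10385463/8) = 2070060*(10385463/8) = 5374632884445/2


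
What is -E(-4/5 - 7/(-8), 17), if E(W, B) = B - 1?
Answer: -16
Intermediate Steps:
E(W, B) = -1 + B
-E(-4/5 - 7/(-8), 17) = -(-1 + 17) = -1*16 = -16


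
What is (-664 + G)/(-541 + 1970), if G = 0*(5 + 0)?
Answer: -664/1429 ≈ -0.46466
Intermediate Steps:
G = 0 (G = 0*5 = 0)
(-664 + G)/(-541 + 1970) = (-664 + 0)/(-541 + 1970) = -664/1429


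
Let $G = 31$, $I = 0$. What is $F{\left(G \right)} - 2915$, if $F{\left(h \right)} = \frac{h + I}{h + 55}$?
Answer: $- \frac{250659}{86} \approx -2914.6$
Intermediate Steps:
$F{\left(h \right)} = \frac{h}{55 + h}$ ($F{\left(h \right)} = \frac{h + 0}{h + 55} = \frac{h}{55 + h}$)
$F{\left(G \right)} - 2915 = \frac{31}{55 + 31} - 2915 = \frac{31}{86} - 2915 = - \frac{250659}{86}$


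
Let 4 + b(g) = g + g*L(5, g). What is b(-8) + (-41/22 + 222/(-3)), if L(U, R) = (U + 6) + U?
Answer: -4749/22 ≈ -215.86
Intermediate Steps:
L(U, R) = 6 + 2*U (L(U, R) = (6 + U) + U = 6 + 2*U)
b(g) = -4 + 17*g (b(g) = -4 + (g + g*(6 + 2*5)) = -4 + (g + g*(6 + 10)) = -4 + (g + g*16) = -4 + (g + 16*g) = -4 + 17*g)
b(-8) + (-41/22 + 222/(-3)) = (-4 + 17*(-8)) + (-41/22 + 222/(-3)) = (-4 - 136) + (-41*1/22 + 222*(-⅓)) = -140 + (-41/22 - 74) = -140 - 1669/22 = -4749/22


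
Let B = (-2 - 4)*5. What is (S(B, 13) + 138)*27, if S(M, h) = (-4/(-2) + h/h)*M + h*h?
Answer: 5859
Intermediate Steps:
B = -30 (B = -6*5 = -30)
S(M, h) = h**2 + 3*M (S(M, h) = (-4*(-1/2) + 1)*M + h**2 = (2 + 1)*M + h**2 = 3*M + h**2 = h**2 + 3*M)
(S(B, 13) + 138)*27 = ((13**2 + 3*(-30)) + 138)*27 = ((169 - 90) + 138)*27 = (79 + 138)*27 = 217*27 = 5859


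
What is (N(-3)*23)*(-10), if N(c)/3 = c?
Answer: 2070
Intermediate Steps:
N(c) = 3*c
(N(-3)*23)*(-10) = ((3*(-3))*23)*(-10) = -9*23*(-10) = -207*(-10) = 2070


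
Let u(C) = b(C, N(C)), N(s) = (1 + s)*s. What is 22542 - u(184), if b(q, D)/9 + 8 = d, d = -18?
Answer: 22776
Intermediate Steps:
N(s) = s*(1 + s)
b(q, D) = -234 (b(q, D) = -72 + 9*(-18) = -72 - 162 = -234)
u(C) = -234
22542 - u(184) = 22542 - 1*(-234) = 22542 + 234 = 22776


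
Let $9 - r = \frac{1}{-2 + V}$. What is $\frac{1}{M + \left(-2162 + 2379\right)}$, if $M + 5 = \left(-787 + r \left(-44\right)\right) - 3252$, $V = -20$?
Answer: $- \frac{1}{4225} \approx -0.00023669$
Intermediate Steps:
$r = \frac{199}{22}$ ($r = 9 - \frac{1}{-2 - 20} = 9 - \frac{1}{-22} = 9 - - \frac{1}{22} = 9 + \frac{1}{22} = \frac{199}{22} \approx 9.0455$)
$M = -4442$ ($M = -5 + \left(\left(-787 + \frac{199}{22} \left(-44\right)\right) - 3252\right) = -5 - 4437 = -4442$)
$\frac{1}{M + \left(-2162 + 2379\right)} = \frac{1}{-4442 + \left(-2162 + 2379\right)} = \frac{1}{-4442 + 217} = \frac{1}{-4225} = - \frac{1}{4225}$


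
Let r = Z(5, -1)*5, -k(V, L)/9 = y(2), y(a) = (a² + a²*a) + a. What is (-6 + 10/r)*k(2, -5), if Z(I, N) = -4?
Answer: 819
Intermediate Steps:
y(a) = a + a² + a³ (y(a) = (a² + a³) + a = a + a² + a³)
k(V, L) = -126 (k(V, L) = -18*(1 + 2 + 2²) = -18*(1 + 2 + 4) = -18*7 = -9*14 = -126)
r = -20 (r = -4*5 = -20)
(-6 + 10/r)*k(2, -5) = (-6 + 10/(-20))*(-126) = (-6 + 10*(-1/20))*(-126) = (-6 - ½)*(-126) = -13/2*(-126) = 819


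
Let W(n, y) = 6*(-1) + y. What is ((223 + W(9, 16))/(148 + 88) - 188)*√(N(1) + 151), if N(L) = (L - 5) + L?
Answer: -44135*√37/118 ≈ -2275.1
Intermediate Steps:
W(n, y) = -6 + y
N(L) = -5 + 2*L (N(L) = (-5 + L) + L = -5 + 2*L)
((223 + W(9, 16))/(148 + 88) - 188)*√(N(1) + 151) = ((223 + (-6 + 16))/(148 + 88) - 188)*√((-5 + 2*1) + 151) = ((223 + 10)/236 - 188)*√((-5 + 2) + 151) = (233*(1/236) - 188)*√(-3 + 151) = (233/236 - 188)*√148 = -44135*√37/118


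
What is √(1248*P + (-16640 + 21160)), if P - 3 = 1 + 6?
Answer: 10*√170 ≈ 130.38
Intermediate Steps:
P = 10 (P = 3 + (1 + 6) = 3 + 7 = 10)
√(1248*P + (-16640 + 21160)) = √(1248*10 + (-16640 + 21160)) = √(12480 + 4520) = √17000 = 10*√170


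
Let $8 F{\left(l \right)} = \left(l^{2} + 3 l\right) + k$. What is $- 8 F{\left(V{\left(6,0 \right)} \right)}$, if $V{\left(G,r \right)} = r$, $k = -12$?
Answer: $12$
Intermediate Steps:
$F{\left(l \right)} = - \frac{3}{2} + \frac{l^{2}}{8} + \frac{3 l}{8}$ ($F{\left(l \right)} = \frac{\left(l^{2} + 3 l\right) - 12}{8} = \frac{-12 + l^{2} + 3 l}{8} = - \frac{3}{2} + \frac{l^{2}}{8} + \frac{3 l}{8}$)
$- 8 F{\left(V{\left(6,0 \right)} \right)} = - 8 \left(- \frac{3}{2} + \frac{0^{2}}{8} + \frac{3}{8} \cdot 0\right) = - 8 \left(- \frac{3}{2} + \frac{1}{8} \cdot 0 + 0\right) = - 8 \left(- \frac{3}{2} + 0 + 0\right) = \left(-8\right) \left(- \frac{3}{2}\right) = 12$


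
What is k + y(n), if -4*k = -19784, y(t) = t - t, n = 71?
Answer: 4946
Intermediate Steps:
y(t) = 0
k = 4946 (k = -¼*(-19784) = 4946)
k + y(n) = 4946 + 0 = 4946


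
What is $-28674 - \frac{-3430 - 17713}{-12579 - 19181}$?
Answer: $- \frac{910707383}{31760} \approx -28675.0$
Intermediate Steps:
$-28674 - \frac{-3430 - 17713}{-12579 - 19181} = -28674 - - \frac{21143}{-31760} = -28674 - \left(-21143\right) \left(- \frac{1}{31760}\right) = -28674 - \frac{21143}{31760} = - \frac{910707383}{31760}$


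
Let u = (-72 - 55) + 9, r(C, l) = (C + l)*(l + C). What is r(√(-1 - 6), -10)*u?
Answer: -10974 + 2360*I*√7 ≈ -10974.0 + 6244.0*I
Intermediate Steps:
r(C, l) = (C + l)² (r(C, l) = (C + l)*(C + l) = (C + l)²)
u = -118 (u = -127 + 9 = -118)
r(√(-1 - 6), -10)*u = (√(-1 - 6) - 10)²*(-118) = (√(-7) - 10)²*(-118) = (I*√7 - 10)²*(-118) = (-10 + I*√7)²*(-118) = -118*(-10 + I*√7)²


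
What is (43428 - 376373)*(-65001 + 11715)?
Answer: 17741307270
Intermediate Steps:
(43428 - 376373)*(-65001 + 11715) = -332945*(-53286) = 17741307270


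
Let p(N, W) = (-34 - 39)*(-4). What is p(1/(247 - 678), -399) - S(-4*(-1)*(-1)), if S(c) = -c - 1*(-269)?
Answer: 19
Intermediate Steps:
p(N, W) = 292 (p(N, W) = -73*(-4) = 292)
S(c) = 269 - c (S(c) = -c + 269 = 269 - c)
p(1/(247 - 678), -399) - S(-4*(-1)*(-1)) = 292 - (269 - (-4*(-1))*(-1)) = 292 - (269 - 4*(-1)) = 292 - (269 - 1*(-4)) = 292 - (269 + 4) = 292 - 1*273 = 292 - 273 = 19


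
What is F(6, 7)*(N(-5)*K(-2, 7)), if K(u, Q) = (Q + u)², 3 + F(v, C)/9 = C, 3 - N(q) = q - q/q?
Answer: 8100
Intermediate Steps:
N(q) = 4 - q (N(q) = 3 - (q - q/q) = 3 - (q - 1*1) = 3 - (q - 1) = 3 - (-1 + q) = 3 + (1 - q) = 4 - q)
F(v, C) = -27 + 9*C
F(6, 7)*(N(-5)*K(-2, 7)) = (-27 + 9*7)*((4 - 1*(-5))*(7 - 2)²) = (-27 + 63)*((4 + 5)*5²) = 36*(9*25) = 36*225 = 8100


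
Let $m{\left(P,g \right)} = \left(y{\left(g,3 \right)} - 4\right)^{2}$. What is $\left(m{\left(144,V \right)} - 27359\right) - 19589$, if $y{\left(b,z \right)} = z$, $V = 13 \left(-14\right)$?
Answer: $-46947$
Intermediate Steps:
$V = -182$
$m{\left(P,g \right)} = 1$ ($m{\left(P,g \right)} = \left(3 - 4\right)^{2} = \left(-1\right)^{2} = 1$)
$\left(m{\left(144,V \right)} - 27359\right) - 19589 = \left(1 - 27359\right) - 19589 = -27358 - 19589 = -46947$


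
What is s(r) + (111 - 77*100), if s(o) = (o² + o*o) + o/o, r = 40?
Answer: -4388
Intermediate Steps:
s(o) = 1 + 2*o² (s(o) = (o² + o²) + 1 = 2*o² + 1 = 1 + 2*o²)
s(r) + (111 - 77*100) = (1 + 2*40²) + (111 - 77*100) = (1 + 2*1600) + (111 - 7700) = (1 + 3200) - 7589 = 3201 - 7589 = -4388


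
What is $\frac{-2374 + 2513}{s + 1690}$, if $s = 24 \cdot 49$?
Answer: $\frac{139}{2866} \approx 0.0485$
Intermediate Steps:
$s = 1176$
$\frac{-2374 + 2513}{s + 1690} = \frac{-2374 + 2513}{1176 + 1690} = \frac{139}{2866}$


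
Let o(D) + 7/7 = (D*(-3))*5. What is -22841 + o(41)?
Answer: -23457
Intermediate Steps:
o(D) = -1 - 15*D (o(D) = -1 + (D*(-3))*5 = -1 - 3*D*5 = -1 - 15*D)
-22841 + o(41) = -22841 + (-1 - 15*41) = -22841 + (-1 - 615) = -22841 - 616 = -23457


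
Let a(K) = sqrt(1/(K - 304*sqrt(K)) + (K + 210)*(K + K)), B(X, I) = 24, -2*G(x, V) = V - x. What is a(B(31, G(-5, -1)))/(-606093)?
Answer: -sqrt(-539138 + 13658112*sqrt(6))/(2424372*sqrt(-3 + 76*sqrt(6))) ≈ -0.00017486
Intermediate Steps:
G(x, V) = x/2 - V/2 (G(x, V) = -(V - x)/2 = x/2 - V/2)
a(K) = sqrt(1/(K - 304*sqrt(K)) + 2*K*(210 + K)) (a(K) = sqrt(1/(K - 304*sqrt(K)) + (210 + K)*(2*K)) = sqrt(1/(K - 304*sqrt(K)) + 2*K*(210 + K)))
a(B(31, G(-5, -1)))/(-606093) = sqrt((-1 + 2*24*(210 + 24)*(-1*24 + 304*sqrt(24)))/(-1*24 + 304*sqrt(24)))/(-606093) = sqrt((-1 + 2*24*234*(-24 + 304*(2*sqrt(6))))/(-24 + 304*(2*sqrt(6))))*(-1/606093) = sqrt((-1 + 2*24*234*(-24 + 608*sqrt(6)))/(-24 + 608*sqrt(6)))*(-1/606093) = sqrt((-1 + (-269568 + 6829056*sqrt(6)))/(-24 + 608*sqrt(6)))*(-1/606093) = sqrt((-269569 + 6829056*sqrt(6))/(-24 + 608*sqrt(6)))*(-1/606093) = (sqrt(-269569 + 6829056*sqrt(6))/sqrt(-24 + 608*sqrt(6)))*(-1/606093) = -sqrt(-269569 + 6829056*sqrt(6))/(606093*sqrt(-24 + 608*sqrt(6)))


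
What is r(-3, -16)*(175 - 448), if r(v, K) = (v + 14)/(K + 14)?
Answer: 3003/2 ≈ 1501.5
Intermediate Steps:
r(v, K) = (14 + v)/(14 + K)
r(-3, -16)*(175 - 448) = ((14 - 3)/(14 - 16))*(175 - 448) = (11/(-2))*(-273) = -1/2*11*(-273) = -11/2*(-273) = 3003/2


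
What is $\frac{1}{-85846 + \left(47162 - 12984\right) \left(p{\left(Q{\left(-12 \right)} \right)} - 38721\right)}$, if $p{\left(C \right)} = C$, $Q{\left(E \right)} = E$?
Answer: $- \frac{1}{1323902320} \approx -7.5534 \cdot 10^{-10}$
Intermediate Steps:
$\frac{1}{-85846 + \left(47162 - 12984\right) \left(p{\left(Q{\left(-12 \right)} \right)} - 38721\right)} = \frac{1}{-85846 + \left(47162 - 12984\right) \left(-12 - 38721\right)} = \frac{1}{-85846 + 34178 \left(-38733\right)} = \frac{1}{-85846 - 1323816474} = \frac{1}{-1323902320} = - \frac{1}{1323902320}$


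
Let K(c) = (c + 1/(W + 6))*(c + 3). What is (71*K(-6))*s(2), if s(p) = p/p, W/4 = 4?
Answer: 27903/22 ≈ 1268.3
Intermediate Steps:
W = 16 (W = 4*4 = 16)
s(p) = 1
K(c) = (3 + c)*(1/22 + c) (K(c) = (c + 1/(16 + 6))*(c + 3) = (c + 1/22)*(3 + c) = (1/22 + c)*(3 + c) = (3 + c)*(1/22 + c))
(71*K(-6))*s(2) = (71*(3/22 + (-6)**2 + (67/22)*(-6)))*1 = (71*(3/22 + 36 - 201/11))*1 = (71*(393/22))*1 = (27903/22)*1 = 27903/22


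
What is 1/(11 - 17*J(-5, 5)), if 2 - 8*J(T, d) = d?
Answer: 8/139 ≈ 0.057554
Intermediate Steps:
J(T, d) = ¼ - d/8
1/(11 - 17*J(-5, 5)) = 1/(11 - 17*(¼ - ⅛*5)) = 1/(11 - 17*(¼ - 5/8)) = 1/(11 - 17*(-3/8)) = 1/(11 + 51/8) = 1/(139/8) = 8/139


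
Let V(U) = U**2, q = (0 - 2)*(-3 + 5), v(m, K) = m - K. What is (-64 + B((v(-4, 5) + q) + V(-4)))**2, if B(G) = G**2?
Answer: 3025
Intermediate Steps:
q = -4 (q = -2*2 = -4)
(-64 + B((v(-4, 5) + q) + V(-4)))**2 = (-64 + (((-4 - 1*5) - 4) + (-4)**2)**2)**2 = (-64 + (((-4 - 5) - 4) + 16)**2)**2 = (-64 + ((-9 - 4) + 16)**2)**2 = (-64 + (-13 + 16)**2)**2 = (-64 + 3**2)**2 = (-64 + 9)**2 = (-55)**2 = 3025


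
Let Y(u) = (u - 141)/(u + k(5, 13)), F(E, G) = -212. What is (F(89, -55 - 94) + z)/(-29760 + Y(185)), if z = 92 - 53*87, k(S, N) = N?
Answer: 42579/267838 ≈ 0.15897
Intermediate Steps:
z = -4519 (z = 92 - 4611 = -4519)
Y(u) = (-141 + u)/(13 + u) (Y(u) = (u - 141)/(u + 13) = (-141 + u)/(13 + u))
(F(89, -55 - 94) + z)/(-29760 + Y(185)) = (-212 - 4519)/(-29760 + (-141 + 185)/(13 + 185)) = -4731/(-29760 + 44/198) = -4731/(-29760 + (1/198)*44) = -4731/(-29760 + 2/9) = -4731/(-267838/9) = -4731*(-9/267838) = 42579/267838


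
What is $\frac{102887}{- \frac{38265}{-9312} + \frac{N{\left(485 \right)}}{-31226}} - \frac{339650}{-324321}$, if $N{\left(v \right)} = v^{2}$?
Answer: $- \frac{1617068850990733454}{53813086788585} \approx -30050.0$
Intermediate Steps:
$\frac{102887}{- \frac{38265}{-9312} + \frac{N{\left(485 \right)}}{-31226}} - \frac{339650}{-324321} = \frac{102887}{- \frac{38265}{-9312} + \frac{485^{2}}{-31226}} - \frac{339650}{-324321} = \frac{102887}{\left(-38265\right) \left(- \frac{1}{9312}\right) + 235225 \left(- \frac{1}{31226}\right)} - - \frac{339650}{324321} = \frac{102887}{\frac{12755}{3104} - \frac{235225}{31226}} + \frac{339650}{324321} = \frac{102887}{- \frac{165925385}{48462752}} + \frac{339650}{324321} = 102887 \left(- \frac{48462752}{165925385}\right) + \frac{339650}{324321} = - \frac{4986187165024}{165925385} + \frac{339650}{324321} = - \frac{1617068850990733454}{53813086788585}$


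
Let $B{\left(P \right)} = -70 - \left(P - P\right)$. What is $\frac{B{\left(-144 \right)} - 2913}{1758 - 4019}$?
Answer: $\frac{157}{119} \approx 1.3193$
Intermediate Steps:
$B{\left(P \right)} = -70$ ($B{\left(P \right)} = -70 - 0 = -70 + 0 = -70$)
$\frac{B{\left(-144 \right)} - 2913}{1758 - 4019} = \frac{-70 - 2913}{1758 - 4019} = - \frac{2983}{-2261} = \left(-2983\right) \left(- \frac{1}{2261}\right) = \frac{157}{119}$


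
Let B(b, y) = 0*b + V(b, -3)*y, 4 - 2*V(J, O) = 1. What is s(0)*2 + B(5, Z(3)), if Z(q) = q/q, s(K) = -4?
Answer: -13/2 ≈ -6.5000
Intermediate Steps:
Z(q) = 1
V(J, O) = 3/2 (V(J, O) = 2 - 1/2*1 = 2 - 1/2 = 3/2)
B(b, y) = 3*y/2 (B(b, y) = 0*b + 3*y/2 = 0 + 3*y/2 = 3*y/2)
s(0)*2 + B(5, Z(3)) = -4*2 + (3/2)*1 = -8 + 3/2 = -13/2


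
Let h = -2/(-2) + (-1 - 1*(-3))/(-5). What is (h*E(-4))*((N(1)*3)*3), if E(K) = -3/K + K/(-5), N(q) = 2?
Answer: 837/50 ≈ 16.740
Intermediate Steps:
E(K) = -3/K - K/5 (E(K) = -3/K + K*(-1/5) = -3/K - K/5)
h = 3/5 (h = -2*(-1/2) + (-1 + 3)*(-1/5) = 1 + 2*(-1/5) = 1 - 2/5 = 3/5 ≈ 0.60000)
(h*E(-4))*((N(1)*3)*3) = (3*(-3/(-4) - 1/5*(-4))/5)*((2*3)*3) = (3*(-3*(-1/4) + 4/5)/5)*(6*3) = (3*(3/4 + 4/5)/5)*18 = ((3/5)*(31/20))*18 = (93/100)*18 = 837/50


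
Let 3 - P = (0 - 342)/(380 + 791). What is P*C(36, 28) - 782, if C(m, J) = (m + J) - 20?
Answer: -746102/1171 ≈ -637.15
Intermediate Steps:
C(m, J) = -20 + J + m (C(m, J) = (J + m) - 20 = -20 + J + m)
P = 3855/1171 (P = 3 - (0 - 342)/(380 + 791) = 3 - (-342)/1171 = 3 - 1*(-342/1171) = 3 + 342/1171 = 3855/1171 ≈ 3.2921)
P*C(36, 28) - 782 = 3855*(-20 + 28 + 36)/1171 - 782 = (3855/1171)*44 - 782 = 169620/1171 - 782 = -746102/1171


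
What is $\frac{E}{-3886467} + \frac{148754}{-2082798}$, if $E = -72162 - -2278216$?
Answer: $- \frac{862148728535}{1349120949111} \approx -0.63904$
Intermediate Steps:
$E = 2206054$ ($E = -72162 + 2278216 = 2206054$)
$\frac{E}{-3886467} + \frac{148754}{-2082798} = \frac{2206054}{-3886467} + \frac{148754}{-2082798} = 2206054 \left(- \frac{1}{3886467}\right) + 148754 \left(- \frac{1}{2082798}\right) = - \frac{2206054}{3886467} - \frac{74377}{1041399} = - \frac{862148728535}{1349120949111}$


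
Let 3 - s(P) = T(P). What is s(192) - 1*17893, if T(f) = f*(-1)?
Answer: -17698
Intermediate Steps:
T(f) = -f
s(P) = 3 + P (s(P) = 3 - (-1)*P = 3 + P)
s(192) - 1*17893 = (3 + 192) - 1*17893 = 195 - 17893 = -17698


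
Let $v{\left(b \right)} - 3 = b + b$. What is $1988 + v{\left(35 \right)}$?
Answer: $2061$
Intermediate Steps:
$v{\left(b \right)} = 3 + 2 b$ ($v{\left(b \right)} = 3 + \left(b + b\right) = 3 + 2 b$)
$1988 + v{\left(35 \right)} = 1988 + \left(3 + 2 \cdot 35\right) = 1988 + \left(3 + 70\right) = 1988 + 73 = 2061$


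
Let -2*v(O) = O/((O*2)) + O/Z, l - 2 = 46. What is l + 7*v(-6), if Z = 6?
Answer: 199/4 ≈ 49.750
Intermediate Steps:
l = 48 (l = 2 + 46 = 48)
v(O) = -¼ - O/12 (v(O) = -(O/((O*2)) + O/6)/2 = -(O/((2*O)) + O*(⅙))/2 = -(O*(1/(2*O)) + O/6)/2 = -(½ + O/6)/2 = -¼ - O/12)
l + 7*v(-6) = 48 + 7*(-¼ - 1/12*(-6)) = 48 + 7*(-¼ + ½) = 48 + 7*(¼) = 48 + 7/4 = 199/4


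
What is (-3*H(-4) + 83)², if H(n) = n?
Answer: 9025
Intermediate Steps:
(-3*H(-4) + 83)² = (-3*(-4) + 83)² = (12 + 83)² = 95² = 9025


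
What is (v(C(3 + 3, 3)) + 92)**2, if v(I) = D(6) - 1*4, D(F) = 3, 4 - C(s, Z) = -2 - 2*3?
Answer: 8281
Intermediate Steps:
C(s, Z) = 12 (C(s, Z) = 4 - (-2 - 2*3) = 4 - (-2 - 6) = 4 - 1*(-8) = 4 + 8 = 12)
v(I) = -1 (v(I) = 3 - 1*4 = 3 - 4 = -1)
(v(C(3 + 3, 3)) + 92)**2 = (-1 + 92)**2 = 91**2 = 8281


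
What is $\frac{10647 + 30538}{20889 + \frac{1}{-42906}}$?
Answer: $\frac{1767083610}{896263433} \approx 1.9716$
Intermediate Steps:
$\frac{10647 + 30538}{20889 + \frac{1}{-42906}} = \frac{41185}{20889 - \frac{1}{42906}} = \frac{41185}{\frac{896263433}{42906}} = 41185 \cdot \frac{42906}{896263433} = \frac{1767083610}{896263433}$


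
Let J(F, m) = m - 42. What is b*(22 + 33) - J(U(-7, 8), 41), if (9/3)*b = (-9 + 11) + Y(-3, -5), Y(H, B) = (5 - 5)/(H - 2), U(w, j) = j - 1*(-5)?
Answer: 113/3 ≈ 37.667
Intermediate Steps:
U(w, j) = 5 + j (U(w, j) = j + 5 = 5 + j)
Y(H, B) = 0 (Y(H, B) = 0/(-2 + H) = 0)
J(F, m) = -42 + m
b = ⅔ (b = ((-9 + 11) + 0)/3 = (2 + 0)/3 = (⅓)*2 = ⅔ ≈ 0.66667)
b*(22 + 33) - J(U(-7, 8), 41) = 2*(22 + 33)/3 - (-42 + 41) = (⅔)*55 - 1*(-1) = 110/3 + 1 = 113/3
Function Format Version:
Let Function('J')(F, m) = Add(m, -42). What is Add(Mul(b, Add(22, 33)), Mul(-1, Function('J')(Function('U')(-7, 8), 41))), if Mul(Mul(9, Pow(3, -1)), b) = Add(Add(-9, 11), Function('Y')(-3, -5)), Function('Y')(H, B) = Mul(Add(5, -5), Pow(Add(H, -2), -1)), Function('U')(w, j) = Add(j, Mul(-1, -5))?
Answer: Rational(113, 3) ≈ 37.667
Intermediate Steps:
Function('U')(w, j) = Add(5, j) (Function('U')(w, j) = Add(j, 5) = Add(5, j))
Function('Y')(H, B) = 0 (Function('Y')(H, B) = Mul(0, Pow(Add(-2, H), -1)) = 0)
Function('J')(F, m) = Add(-42, m)
b = Rational(2, 3) (b = Mul(Rational(1, 3), Add(Add(-9, 11), 0)) = Mul(Rational(1, 3), Add(2, 0)) = Mul(Rational(1, 3), 2) = Rational(2, 3) ≈ 0.66667)
Add(Mul(b, Add(22, 33)), Mul(-1, Function('J')(Function('U')(-7, 8), 41))) = Add(Mul(Rational(2, 3), Add(22, 33)), Mul(-1, Add(-42, 41))) = Add(Mul(Rational(2, 3), 55), Mul(-1, -1)) = Add(Rational(110, 3), 1) = Rational(113, 3)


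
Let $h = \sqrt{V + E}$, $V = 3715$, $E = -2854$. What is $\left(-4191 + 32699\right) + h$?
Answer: $28508 + \sqrt{861} \approx 28537.0$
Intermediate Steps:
$h = \sqrt{861}$ ($h = \sqrt{3715 - 2854} = \sqrt{861} \approx 29.343$)
$\left(-4191 + 32699\right) + h = \left(-4191 + 32699\right) + \sqrt{861} = 28508 + \sqrt{861}$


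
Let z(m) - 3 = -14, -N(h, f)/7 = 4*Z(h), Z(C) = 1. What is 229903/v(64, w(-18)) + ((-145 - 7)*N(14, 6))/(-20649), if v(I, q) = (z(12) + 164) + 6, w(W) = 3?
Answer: 527398927/364799 ≈ 1445.7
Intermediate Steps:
N(h, f) = -28
z(m) = -11 (z(m) = 3 - 14 = -11)
v(I, q) = 159 (v(I, q) = (-11 + 164) + 6 = 153 + 6 = 159)
229903/v(64, w(-18)) + ((-145 - 7)*N(14, 6))/(-20649) = 229903/159 + ((-145 - 7)*(-28))/(-20649) = 229903*(1/159) - 152*(-28)*(-1/20649) = 229903/159 + 4256*(-1/20649) = 229903/159 - 4256/20649 = 527398927/364799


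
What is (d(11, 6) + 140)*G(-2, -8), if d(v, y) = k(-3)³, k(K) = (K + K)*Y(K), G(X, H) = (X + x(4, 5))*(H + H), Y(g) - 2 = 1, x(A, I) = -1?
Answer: -273216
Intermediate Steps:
Y(g) = 3 (Y(g) = 2 + 1 = 3)
G(X, H) = 2*H*(-1 + X) (G(X, H) = (X - 1)*(H + H) = (-1 + X)*(2*H) = 2*H*(-1 + X))
k(K) = 6*K (k(K) = (K + K)*3 = (2*K)*3 = 6*K)
d(v, y) = -5832 (d(v, y) = (6*(-3))³ = (-18)³ = -5832)
(d(11, 6) + 140)*G(-2, -8) = (-5832 + 140)*(2*(-8)*(-1 - 2)) = -11384*(-8)*(-3) = -5692*48 = -273216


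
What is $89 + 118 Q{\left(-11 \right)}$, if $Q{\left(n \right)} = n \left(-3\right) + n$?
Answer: $2685$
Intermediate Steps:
$Q{\left(n \right)} = - 2 n$ ($Q{\left(n \right)} = - 3 n + n = - 2 n$)
$89 + 118 Q{\left(-11 \right)} = 89 + 118 \left(\left(-2\right) \left(-11\right)\right) = 89 + 118 \cdot 22 = 89 + 2596 = 2685$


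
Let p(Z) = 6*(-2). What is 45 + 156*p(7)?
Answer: -1827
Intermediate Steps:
p(Z) = -12
45 + 156*p(7) = 45 + 156*(-12) = 45 - 1872 = -1827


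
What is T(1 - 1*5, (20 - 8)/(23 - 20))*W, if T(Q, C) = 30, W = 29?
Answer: 870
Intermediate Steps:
T(1 - 1*5, (20 - 8)/(23 - 20))*W = 30*29 = 870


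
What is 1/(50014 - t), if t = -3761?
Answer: 1/53775 ≈ 1.8596e-5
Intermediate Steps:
1/(50014 - t) = 1/(50014 - 1*(-3761)) = 1/(50014 + 3761) = 1/53775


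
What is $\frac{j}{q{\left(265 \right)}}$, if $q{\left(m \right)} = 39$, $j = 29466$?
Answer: $\frac{9822}{13} \approx 755.54$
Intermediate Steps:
$\frac{j}{q{\left(265 \right)}} = \frac{29466}{39} = 29466 \cdot \frac{1}{39} = \frac{9822}{13}$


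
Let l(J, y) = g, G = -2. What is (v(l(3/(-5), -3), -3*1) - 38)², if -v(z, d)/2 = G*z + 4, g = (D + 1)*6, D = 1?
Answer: 4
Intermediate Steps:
g = 12 (g = (1 + 1)*6 = 2*6 = 12)
l(J, y) = 12
v(z, d) = -8 + 4*z (v(z, d) = -2*(-2*z + 4) = -2*(4 - 2*z) = -8 + 4*z)
(v(l(3/(-5), -3), -3*1) - 38)² = ((-8 + 4*12) - 38)² = ((-8 + 48) - 38)² = (40 - 38)² = 2² = 4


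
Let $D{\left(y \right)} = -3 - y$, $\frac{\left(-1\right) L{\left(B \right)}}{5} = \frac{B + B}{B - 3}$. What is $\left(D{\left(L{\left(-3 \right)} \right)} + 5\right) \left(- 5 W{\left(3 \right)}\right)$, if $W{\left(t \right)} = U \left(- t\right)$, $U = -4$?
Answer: $-420$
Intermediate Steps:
$L{\left(B \right)} = - \frac{10 B}{-3 + B}$ ($L{\left(B \right)} = - 5 \frac{B + B}{B - 3} = - 5 \frac{2 B}{-3 + B} = - \frac{10 B}{-3 + B}$)
$W{\left(t \right)} = 4 t$ ($W{\left(t \right)} = - 4 \left(- t\right) = 4 t$)
$\left(D{\left(L{\left(-3 \right)} \right)} + 5\right) \left(- 5 W{\left(3 \right)}\right) = \left(\left(-3 - \left(-10\right) \left(-3\right) \frac{1}{-3 - 3}\right) + 5\right) \left(- 5 \cdot 4 \cdot 3\right) = \left(\left(-3 - \left(-10\right) \left(-3\right) \frac{1}{-6}\right) + 5\right) \left(\left(-5\right) 12\right) = \left(\left(-3 - \left(-10\right) \left(-3\right) \left(- \frac{1}{6}\right)\right) + 5\right) \left(-60\right) = \left(\left(-3 - -5\right) + 5\right) \left(-60\right) = \left(\left(-3 + 5\right) + 5\right) \left(-60\right) = \left(2 + 5\right) \left(-60\right) = 7 \left(-60\right) = -420$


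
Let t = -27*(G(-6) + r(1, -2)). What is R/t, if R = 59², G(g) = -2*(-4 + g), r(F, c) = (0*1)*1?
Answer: -3481/540 ≈ -6.4463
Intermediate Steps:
r(F, c) = 0 (r(F, c) = 0*1 = 0)
G(g) = 8 - 2*g
R = 3481
t = -540 (t = -27*((8 - 2*(-6)) + 0) = -27*((8 + 12) + 0) = -27*(20 + 0) = -27*20 = -540)
R/t = 3481/(-540) = 3481*(-1/540) = -3481/540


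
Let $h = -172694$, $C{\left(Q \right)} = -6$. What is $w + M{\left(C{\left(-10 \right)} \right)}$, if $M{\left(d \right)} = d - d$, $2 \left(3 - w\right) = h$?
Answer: $86350$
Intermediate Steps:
$w = 86350$ ($w = 3 - -86347 = 3 + 86347 = 86350$)
$M{\left(d \right)} = 0$
$w + M{\left(C{\left(-10 \right)} \right)} = 86350 + 0 = 86350$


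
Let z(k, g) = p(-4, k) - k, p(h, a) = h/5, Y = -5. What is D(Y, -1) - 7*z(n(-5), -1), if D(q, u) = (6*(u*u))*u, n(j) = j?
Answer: -177/5 ≈ -35.400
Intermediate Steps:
p(h, a) = h/5 (p(h, a) = h*(⅕) = h/5)
D(q, u) = 6*u³ (D(q, u) = (6*u²)*u = 6*u³)
z(k, g) = -⅘ - k (z(k, g) = (⅕)*(-4) - k = -⅘ - k)
D(Y, -1) - 7*z(n(-5), -1) = 6*(-1)³ - 7*(-⅘ - 1*(-5)) = 6*(-1) - 7*(-⅘ + 5) = -6 - 7*21/5 = -6 - 147/5 = -177/5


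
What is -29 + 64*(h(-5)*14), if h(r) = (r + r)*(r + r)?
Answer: 89571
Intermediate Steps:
h(r) = 4*r² (h(r) = (2*r)*(2*r) = 4*r²)
-29 + 64*(h(-5)*14) = -29 + 64*((4*(-5)²)*14) = -29 + 64*((4*25)*14) = -29 + 64*(100*14) = -29 + 64*1400 = -29 + 89600 = 89571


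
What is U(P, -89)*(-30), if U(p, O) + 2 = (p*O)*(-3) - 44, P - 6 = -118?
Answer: 898500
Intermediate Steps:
P = -112 (P = 6 - 118 = -112)
U(p, O) = -46 - 3*O*p (U(p, O) = -2 + ((p*O)*(-3) - 44) = -2 + ((O*p)*(-3) - 44) = -2 + (-3*O*p - 44) = -2 + (-44 - 3*O*p) = -46 - 3*O*p)
U(P, -89)*(-30) = (-46 - 3*(-89)*(-112))*(-30) = (-46 - 29904)*(-30) = -29950*(-30) = 898500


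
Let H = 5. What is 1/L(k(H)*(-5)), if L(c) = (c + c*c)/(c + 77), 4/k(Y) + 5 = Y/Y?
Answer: 41/15 ≈ 2.7333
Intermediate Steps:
k(Y) = -1 (k(Y) = 4/(-5 + Y/Y) = 4/(-5 + 1) = 4/(-4) = 4*(-1/4) = -1)
L(c) = (c + c**2)/(77 + c)
1/L(k(H)*(-5)) = 1/((-1*(-5))*(1 - 1*(-5))/(77 - 1*(-5))) = 1/(5*(1 + 5)/(77 + 5)) = 1/(5*6/82) = 1/(5*(1/82)*6) = 1/(15/41) = 41/15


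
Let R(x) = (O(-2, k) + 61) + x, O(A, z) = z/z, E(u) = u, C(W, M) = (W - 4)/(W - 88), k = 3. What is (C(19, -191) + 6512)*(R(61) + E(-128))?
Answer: -748855/23 ≈ -32559.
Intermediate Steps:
C(W, M) = (-4 + W)/(-88 + W)
O(A, z) = 1
R(x) = 62 + x (R(x) = (1 + 61) + x = 62 + x)
(C(19, -191) + 6512)*(R(61) + E(-128)) = ((-4 + 19)/(-88 + 19) + 6512)*((62 + 61) - 128) = (15/(-69) + 6512)*(123 - 128) = (-1/69*15 + 6512)*(-5) = (-5/23 + 6512)*(-5) = (149771/23)*(-5) = -748855/23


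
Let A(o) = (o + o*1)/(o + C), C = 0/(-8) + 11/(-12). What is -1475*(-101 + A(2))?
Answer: 1865875/13 ≈ 1.4353e+5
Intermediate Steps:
C = -11/12 (C = 0*(-1/8) + 11*(-1/12) = 0 - 11/12 = -11/12 ≈ -0.91667)
A(o) = 2*o/(-11/12 + o) (A(o) = (o + o*1)/(o - 11/12) = (o + o)/(-11/12 + o) = (2*o)/(-11/12 + o) = 2*o/(-11/12 + o))
-1475*(-101 + A(2)) = -1475*(-101 + 24*2/(-11 + 12*2)) = -1475*(-101 + 24*2/(-11 + 24)) = -1475*(-101 + 24*2/13) = -1475*(-101 + 24*2*(1/13)) = -1475*(-101 + 48/13) = -1475*(-1265/13) = 1865875/13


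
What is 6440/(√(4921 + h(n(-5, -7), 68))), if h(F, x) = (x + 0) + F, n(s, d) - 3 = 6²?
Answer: 3220*√1257/1257 ≈ 90.821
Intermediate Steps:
n(s, d) = 39 (n(s, d) = 3 + 6² = 3 + 36 = 39)
h(F, x) = F + x (h(F, x) = x + F = F + x)
6440/(√(4921 + h(n(-5, -7), 68))) = 6440/(√(4921 + (39 + 68))) = 6440/(√(4921 + 107)) = 6440/(√5028) = 6440/((2*√1257)) = 6440*(√1257/2514) = 3220*√1257/1257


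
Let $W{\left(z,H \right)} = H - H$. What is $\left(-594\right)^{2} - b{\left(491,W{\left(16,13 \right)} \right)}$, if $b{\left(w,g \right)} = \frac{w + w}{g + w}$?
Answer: $352834$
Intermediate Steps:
$W{\left(z,H \right)} = 0$
$b{\left(w,g \right)} = \frac{2 w}{g + w}$
$\left(-594\right)^{2} - b{\left(491,W{\left(16,13 \right)} \right)} = \left(-594\right)^{2} - 2 \cdot 491 \frac{1}{0 + 491} = 352836 - 2 \cdot 491 \cdot \frac{1}{491} = 352836 - 2 = 352834$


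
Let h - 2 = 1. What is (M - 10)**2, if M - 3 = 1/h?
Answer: 400/9 ≈ 44.444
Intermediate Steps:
h = 3 (h = 2 + 1 = 3)
M = 10/3 (M = 3 + 1/3 = 10/3 ≈ 3.3333)
(M - 10)**2 = (10/3 - 10)**2 = (-20/3)**2 = 400/9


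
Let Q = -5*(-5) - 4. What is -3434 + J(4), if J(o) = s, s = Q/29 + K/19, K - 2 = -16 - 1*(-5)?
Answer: -1891996/551 ≈ -3433.8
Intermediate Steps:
K = -9 (K = 2 + (-16 - 1*(-5)) = 2 + (-16 + 5) = 2 - 11 = -9)
Q = 21 (Q = 25 - 4 = 21)
s = 138/551 (s = 21/29 - 9/19 = 138/551 ≈ 0.25045)
J(o) = 138/551
-3434 + J(4) = -3434 + 138/551 = -1891996/551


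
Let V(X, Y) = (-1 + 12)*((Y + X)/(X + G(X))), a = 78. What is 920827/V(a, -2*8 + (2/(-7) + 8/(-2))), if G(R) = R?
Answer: 251385771/1111 ≈ 2.2627e+5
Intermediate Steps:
V(X, Y) = 11*(X + Y)/(2*X) (V(X, Y) = (-1 + 12)*((Y + X)/(X + X)) = 11*((X + Y)/((2*X))) = 11*((X + Y)*(1/(2*X))) = 11*((X + Y)/(2*X)) = 11*(X + Y)/(2*X))
920827/V(a, -2*8 + (2/(-7) + 8/(-2))) = 920827/(((11/2)*(78 + (-2*8 + (2/(-7) + 8/(-2))))/78)) = 920827/(((11/2)*(1/78)*(78 + (-16 + (2*(-⅐) + 8*(-½)))))) = 920827/(((11/2)*(1/78)*(78 + (-16 + (-2/7 - 4))))) = 920827/(((11/2)*(1/78)*(78 + (-16 - 30/7)))) = 920827/(((11/2)*(1/78)*(78 - 142/7))) = 920827/(((11/2)*(1/78)*(404/7))) = 920827/(1111/273) = 920827*(273/1111) = 251385771/1111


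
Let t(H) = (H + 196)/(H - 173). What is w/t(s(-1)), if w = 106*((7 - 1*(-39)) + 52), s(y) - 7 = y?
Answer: -867398/101 ≈ -8588.1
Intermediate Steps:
s(y) = 7 + y
t(H) = (196 + H)/(-173 + H)
w = 10388 (w = 106*((7 + 39) + 52) = 106*(46 + 52) = 106*98 = 10388)
w/t(s(-1)) = 10388/(((196 + (7 - 1))/(-173 + (7 - 1)))) = 10388/(((196 + 6)/(-173 + 6))) = 10388/((202/(-167))) = 10388/((-1/167*202)) = 10388/(-202/167) = 10388*(-167/202) = -867398/101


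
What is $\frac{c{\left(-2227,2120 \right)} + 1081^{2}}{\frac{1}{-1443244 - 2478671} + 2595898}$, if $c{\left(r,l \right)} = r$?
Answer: $\frac{4574262809610}{10180891304669} \approx 0.4493$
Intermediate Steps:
$\frac{c{\left(-2227,2120 \right)} + 1081^{2}}{\frac{1}{-1443244 - 2478671} + 2595898} = \frac{-2227 + 1081^{2}}{\frac{1}{-1443244 - 2478671} + 2595898} = \frac{-2227 + 1168561}{\frac{1}{-3921915} + 2595898} = \frac{1166334}{- \frac{1}{3921915} + 2595898} = \frac{1166334}{\frac{10180891304669}{3921915}} = 1166334 \cdot \frac{3921915}{10180891304669} = \frac{4574262809610}{10180891304669}$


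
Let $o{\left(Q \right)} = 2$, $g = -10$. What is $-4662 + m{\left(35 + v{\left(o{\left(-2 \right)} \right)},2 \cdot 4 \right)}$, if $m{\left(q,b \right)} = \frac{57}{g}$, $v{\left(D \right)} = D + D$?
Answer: $- \frac{46677}{10} \approx -4667.7$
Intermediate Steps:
$v{\left(D \right)} = 2 D$
$m{\left(q,b \right)} = - \frac{57}{10}$ ($m{\left(q,b \right)} = \frac{57}{-10} = 57 \left(- \frac{1}{10}\right) = - \frac{57}{10}$)
$-4662 + m{\left(35 + v{\left(o{\left(-2 \right)} \right)},2 \cdot 4 \right)} = -4662 - \frac{57}{10} = - \frac{46677}{10}$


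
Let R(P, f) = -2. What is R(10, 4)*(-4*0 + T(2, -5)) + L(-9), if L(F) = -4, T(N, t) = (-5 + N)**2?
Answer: -22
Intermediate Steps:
R(10, 4)*(-4*0 + T(2, -5)) + L(-9) = -2*(-4*0 + (-5 + 2)**2) - 4 = -2*(0 + (-3)**2) - 4 = -2*(0 + 9) - 4 = -2*9 - 4 = -18 - 4 = -22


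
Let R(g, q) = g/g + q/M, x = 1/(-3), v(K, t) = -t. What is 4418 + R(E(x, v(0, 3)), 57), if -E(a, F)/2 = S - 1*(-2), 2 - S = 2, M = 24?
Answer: 35371/8 ≈ 4421.4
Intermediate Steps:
S = 0 (S = 2 - 1*2 = 2 - 2 = 0)
x = -1/3 ≈ -0.33333
E(a, F) = -4 (E(a, F) = -2*(0 - 1*(-2)) = -2*(0 + 2) = -2*2 = -4)
R(g, q) = 1 + q/24 (R(g, q) = g/g + q/24 = 1 + q*(1/24) = 1 + q/24)
4418 + R(E(x, v(0, 3)), 57) = 4418 + (1 + (1/24)*57) = 4418 + (1 + 19/8) = 4418 + 27/8 = 35371/8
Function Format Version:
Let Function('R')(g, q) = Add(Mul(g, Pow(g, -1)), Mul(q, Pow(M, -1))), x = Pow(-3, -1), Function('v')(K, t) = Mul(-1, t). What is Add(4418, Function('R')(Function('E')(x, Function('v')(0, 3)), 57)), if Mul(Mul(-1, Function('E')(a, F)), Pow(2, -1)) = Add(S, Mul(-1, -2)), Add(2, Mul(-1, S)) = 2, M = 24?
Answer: Rational(35371, 8) ≈ 4421.4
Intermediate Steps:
S = 0 (S = Add(2, Mul(-1, 2)) = Add(2, -2) = 0)
x = Rational(-1, 3) ≈ -0.33333
Function('E')(a, F) = -4 (Function('E')(a, F) = Mul(-2, Add(0, Mul(-1, -2))) = Mul(-2, Add(0, 2)) = Mul(-2, 2) = -4)
Function('R')(g, q) = Add(1, Mul(Rational(1, 24), q)) (Function('R')(g, q) = Add(Mul(g, Pow(g, -1)), Mul(q, Pow(24, -1))) = Add(1, Mul(q, Rational(1, 24))) = Add(1, Mul(Rational(1, 24), q)))
Add(4418, Function('R')(Function('E')(x, Function('v')(0, 3)), 57)) = Add(4418, Add(1, Mul(Rational(1, 24), 57))) = Add(4418, Add(1, Rational(19, 8))) = Add(4418, Rational(27, 8)) = Rational(35371, 8)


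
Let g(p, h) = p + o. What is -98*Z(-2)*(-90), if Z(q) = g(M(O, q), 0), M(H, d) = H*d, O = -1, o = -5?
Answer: -26460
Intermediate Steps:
g(p, h) = -5 + p (g(p, h) = p - 5 = -5 + p)
Z(q) = -5 - q
-98*Z(-2)*(-90) = -98*(-5 - 1*(-2))*(-90) = -98*(-5 + 2)*(-90) = -98*(-3)*(-90) = 294*(-90) = -26460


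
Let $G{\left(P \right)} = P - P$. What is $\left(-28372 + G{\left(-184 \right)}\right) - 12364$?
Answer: $-40736$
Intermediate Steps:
$G{\left(P \right)} = 0$
$\left(-28372 + G{\left(-184 \right)}\right) - 12364 = \left(-28372 + 0\right) - 12364 = -28372 - 12364 = -40736$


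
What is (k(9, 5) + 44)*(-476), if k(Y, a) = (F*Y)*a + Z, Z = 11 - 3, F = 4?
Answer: -110432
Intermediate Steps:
Z = 8
k(Y, a) = 8 + 4*Y*a (k(Y, a) = (4*Y)*a + 8 = 4*Y*a + 8 = 8 + 4*Y*a)
(k(9, 5) + 44)*(-476) = ((8 + 4*9*5) + 44)*(-476) = ((8 + 180) + 44)*(-476) = (188 + 44)*(-476) = 232*(-476) = -110432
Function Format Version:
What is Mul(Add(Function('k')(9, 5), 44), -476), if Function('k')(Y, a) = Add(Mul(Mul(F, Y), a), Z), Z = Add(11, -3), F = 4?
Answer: -110432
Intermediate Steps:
Z = 8
Function('k')(Y, a) = Add(8, Mul(4, Y, a)) (Function('k')(Y, a) = Add(Mul(Mul(4, Y), a), 8) = Add(Mul(4, Y, a), 8) = Add(8, Mul(4, Y, a)))
Mul(Add(Function('k')(9, 5), 44), -476) = Mul(Add(Add(8, Mul(4, 9, 5)), 44), -476) = Mul(Add(Add(8, 180), 44), -476) = Mul(Add(188, 44), -476) = Mul(232, -476) = -110432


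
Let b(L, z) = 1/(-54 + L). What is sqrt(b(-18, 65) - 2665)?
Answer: I*sqrt(383762)/12 ≈ 51.624*I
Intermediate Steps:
sqrt(b(-18, 65) - 2665) = sqrt(1/(-54 - 18) - 2665) = sqrt(1/(-72) - 2665) = sqrt(-1/72 - 2665) = sqrt(-191881/72) = I*sqrt(383762)/12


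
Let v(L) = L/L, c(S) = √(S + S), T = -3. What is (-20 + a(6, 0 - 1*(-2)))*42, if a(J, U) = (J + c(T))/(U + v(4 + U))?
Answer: -756 + 14*I*√6 ≈ -756.0 + 34.293*I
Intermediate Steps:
c(S) = √2*√S (c(S) = √(2*S) = √2*√S)
v(L) = 1
a(J, U) = (J + I*√6)/(1 + U) (a(J, U) = (J + √2*√(-3))/(U + 1) = (J + √2*(I*√3))/(1 + U) = (J + I*√6)/(1 + U))
(-20 + a(6, 0 - 1*(-2)))*42 = (-20 + (6 + I*√6)/(1 + (0 - 1*(-2))))*42 = (-20 + (6 + I*√6)/(1 + (0 + 2)))*42 = (-20 + (6 + I*√6)/(1 + 2))*42 = (-20 + (6 + I*√6)/3)*42 = (-20 + (2 + I*√6/3))*42 = (-18 + I*√6/3)*42 = -756 + 14*I*√6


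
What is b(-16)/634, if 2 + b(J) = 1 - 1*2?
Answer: -3/634 ≈ -0.0047319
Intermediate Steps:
b(J) = -3 (b(J) = -2 + (1 - 1*2) = -2 + (1 - 2) = -2 - 1 = -3)
b(-16)/634 = -3/634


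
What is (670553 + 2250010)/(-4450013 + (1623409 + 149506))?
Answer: -973521/892366 ≈ -1.0909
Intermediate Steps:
(670553 + 2250010)/(-4450013 + (1623409 + 149506)) = 2920563/(-4450013 + 1772915) = 2920563/(-2677098) = 2920563*(-1/2677098) = -973521/892366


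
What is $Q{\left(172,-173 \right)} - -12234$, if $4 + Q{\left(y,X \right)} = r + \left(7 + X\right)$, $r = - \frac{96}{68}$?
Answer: $\frac{205064}{17} \approx 12063.0$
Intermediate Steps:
$r = - \frac{24}{17}$ ($r = \left(-96\right) \frac{1}{68} = - \frac{24}{17} \approx -1.4118$)
$Q{\left(y,X \right)} = \frac{27}{17} + X$ ($Q{\left(y,X \right)} = -4 + \left(- \frac{24}{17} + \left(7 + X\right)\right) = -4 + \left(\frac{95}{17} + X\right) = \frac{27}{17} + X$)
$Q{\left(172,-173 \right)} - -12234 = \left(\frac{27}{17} - 173\right) - -12234 = - \frac{2914}{17} + 12234 = \frac{205064}{17}$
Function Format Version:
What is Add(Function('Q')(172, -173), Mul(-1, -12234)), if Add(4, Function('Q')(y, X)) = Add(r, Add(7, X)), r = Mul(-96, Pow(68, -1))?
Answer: Rational(205064, 17) ≈ 12063.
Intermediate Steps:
r = Rational(-24, 17) (r = Mul(-96, Rational(1, 68)) = Rational(-24, 17) ≈ -1.4118)
Function('Q')(y, X) = Add(Rational(27, 17), X) (Function('Q')(y, X) = Add(-4, Add(Rational(-24, 17), Add(7, X))) = Add(-4, Add(Rational(95, 17), X)) = Add(Rational(27, 17), X))
Add(Function('Q')(172, -173), Mul(-1, -12234)) = Add(Add(Rational(27, 17), -173), Mul(-1, -12234)) = Add(Rational(-2914, 17), 12234) = Rational(205064, 17)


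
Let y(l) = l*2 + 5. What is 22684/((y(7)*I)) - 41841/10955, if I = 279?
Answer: 26704079/58072455 ≈ 0.45984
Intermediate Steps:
y(l) = 5 + 2*l (y(l) = 2*l + 5 = 5 + 2*l)
22684/((y(7)*I)) - 41841/10955 = 22684/(((5 + 2*7)*279)) - 41841/10955 = 22684/(((5 + 14)*279)) - 41841*1/10955 = 22684/((19*279)) - 41841/10955 = 22684/5301 - 41841/10955 = 26704079/58072455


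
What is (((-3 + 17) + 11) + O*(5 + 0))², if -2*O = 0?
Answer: 625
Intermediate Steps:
O = 0 (O = -½*0 = 0)
(((-3 + 17) + 11) + O*(5 + 0))² = (((-3 + 17) + 11) + 0*(5 + 0))² = ((14 + 11) + 0*5)² = (25 + 0)² = 25² = 625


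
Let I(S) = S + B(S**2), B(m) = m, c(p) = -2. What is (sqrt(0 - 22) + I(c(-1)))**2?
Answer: (2 + I*sqrt(22))**2 ≈ -18.0 + 18.762*I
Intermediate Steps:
I(S) = S + S**2
(sqrt(0 - 22) + I(c(-1)))**2 = (sqrt(0 - 22) - 2*(1 - 2))**2 = (sqrt(-22) - 2*(-1))**2 = (I*sqrt(22) + 2)**2 = (2 + I*sqrt(22))**2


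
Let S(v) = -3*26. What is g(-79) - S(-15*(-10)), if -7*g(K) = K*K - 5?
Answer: -5690/7 ≈ -812.86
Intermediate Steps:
g(K) = 5/7 - K²/7 (g(K) = -(K*K - 5)/7 = -(K² - 5)/7 = -(-5 + K²)/7 = 5/7 - K²/7)
S(v) = -78
g(-79) - S(-15*(-10)) = (5/7 - ⅐*(-79)²) - 1*(-78) = (5/7 - ⅐*6241) + 78 = (5/7 - 6241/7) + 78 = -6236/7 + 78 = -5690/7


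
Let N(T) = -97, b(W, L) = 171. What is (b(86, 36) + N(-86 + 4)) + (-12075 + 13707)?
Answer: 1706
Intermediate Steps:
(b(86, 36) + N(-86 + 4)) + (-12075 + 13707) = (171 - 97) + (-12075 + 13707) = 74 + 1632 = 1706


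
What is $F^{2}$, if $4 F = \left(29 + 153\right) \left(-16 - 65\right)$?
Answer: $\frac{54331641}{4} \approx 1.3583 \cdot 10^{7}$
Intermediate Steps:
$F = - \frac{7371}{2}$ ($F = \frac{\left(29 + 153\right) \left(-16 - 65\right)}{4} = \frac{182 \left(-81\right)}{4} = \frac{1}{4} \left(-14742\right) = - \frac{7371}{2} \approx -3685.5$)
$F^{2} = \left(- \frac{7371}{2}\right)^{2} = \frac{54331641}{4}$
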